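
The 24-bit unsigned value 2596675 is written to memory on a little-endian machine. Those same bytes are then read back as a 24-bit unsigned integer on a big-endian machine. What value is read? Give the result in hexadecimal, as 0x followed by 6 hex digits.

2596675 in 24-bit hexadecimal is 0x279F43.
Stored little-endian, the bytes at ascending addresses are 43 9F 27.
Read back as big-endian, the last byte is least significant, giving 0x439F27.

0x439F27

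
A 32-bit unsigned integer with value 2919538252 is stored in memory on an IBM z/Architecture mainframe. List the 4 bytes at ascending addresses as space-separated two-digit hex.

2919538252 in hexadecimal, padded to 32 bits, is 0xAE049E4C.
Split into bytes (most-significant first): AE 04 9E 4C.
Big-endian stores the most-significant byte at the lowest address.
So the memory order matches the most-significant-first order: AE 04 9E 4C.

AE 04 9E 4C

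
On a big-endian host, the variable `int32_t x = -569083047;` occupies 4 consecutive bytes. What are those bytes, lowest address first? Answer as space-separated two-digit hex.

DE 14 7B 59

Two's complement of -569083047 in 32 bits: 569083047 = 0x21EB84A7; invert → 0xDE147B58; add 1 → 0xDE147B59.
Split into bytes (most-significant first): DE 14 7B 59.
In big-endian order the high byte comes first in memory.
So the memory order matches the most-significant-first order: DE 14 7B 59.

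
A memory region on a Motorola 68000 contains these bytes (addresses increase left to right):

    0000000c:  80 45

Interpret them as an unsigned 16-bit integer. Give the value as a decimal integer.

In big-endian order the high byte comes first in memory.
The bytes are already most-significant first: 0x8045.
0x8045 = 32837.

32837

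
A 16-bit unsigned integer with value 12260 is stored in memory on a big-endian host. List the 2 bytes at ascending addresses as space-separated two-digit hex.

12260 in hexadecimal, padded to 16 bits, is 0x2FE4.
Split into bytes (most-significant first): 2F E4.
In big-endian order the high byte comes first in memory.
So the memory order matches the most-significant-first order: 2F E4.

2F E4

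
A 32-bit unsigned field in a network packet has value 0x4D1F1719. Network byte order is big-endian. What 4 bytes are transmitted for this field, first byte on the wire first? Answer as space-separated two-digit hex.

Split into bytes (most-significant first): 4D 1F 17 19.
In big-endian order the high byte comes first in memory.
So the memory order matches the most-significant-first order: 4D 1F 17 19.

4D 1F 17 19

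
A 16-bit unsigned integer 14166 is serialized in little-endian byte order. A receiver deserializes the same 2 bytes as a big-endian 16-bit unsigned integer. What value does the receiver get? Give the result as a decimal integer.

22071

14166 in 16-bit hexadecimal is 0x3756.
Stored little-endian, the bytes at ascending addresses are 56 37.
Read back as big-endian, the last byte is least significant, giving 0x5637.
0x5637 = 22071.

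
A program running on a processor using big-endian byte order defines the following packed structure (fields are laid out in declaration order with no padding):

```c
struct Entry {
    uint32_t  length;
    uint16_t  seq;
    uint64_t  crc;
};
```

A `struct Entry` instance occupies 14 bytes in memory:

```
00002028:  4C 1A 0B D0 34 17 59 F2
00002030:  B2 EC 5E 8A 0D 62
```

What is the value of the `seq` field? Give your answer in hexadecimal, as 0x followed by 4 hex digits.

0x3417

`seq` follows `length` (4 bytes), so it starts at byte offset 4 and occupies 2 bytes.
Bytes at offsets 4..5: 34 17.
In big-endian order the high byte comes first in memory.
The bytes are already most-significant first: 0x3417.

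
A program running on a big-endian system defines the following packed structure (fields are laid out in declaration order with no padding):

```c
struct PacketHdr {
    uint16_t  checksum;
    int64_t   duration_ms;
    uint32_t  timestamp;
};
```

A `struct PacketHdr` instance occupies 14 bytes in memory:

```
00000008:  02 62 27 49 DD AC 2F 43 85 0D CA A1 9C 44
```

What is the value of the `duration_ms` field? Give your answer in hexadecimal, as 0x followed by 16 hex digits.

`duration_ms` follows `checksum` (2 bytes), so it starts at byte offset 2 and occupies 8 bytes.
Bytes at offsets 2..9: 27 49 DD AC 2F 43 85 0D.
Big-endian: lowest address holds the most-significant byte.
The bytes are already most-significant first: 0x2749DDAC2F43850D.

0x2749DDAC2F43850D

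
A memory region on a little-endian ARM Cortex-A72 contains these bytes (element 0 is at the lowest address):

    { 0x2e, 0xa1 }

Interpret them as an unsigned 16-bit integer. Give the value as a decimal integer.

41262

Little-endian: lowest address holds the least-significant byte.
Reassemble most-significant byte first: A1 2E → 0xA12E.
0xA12E = 41262.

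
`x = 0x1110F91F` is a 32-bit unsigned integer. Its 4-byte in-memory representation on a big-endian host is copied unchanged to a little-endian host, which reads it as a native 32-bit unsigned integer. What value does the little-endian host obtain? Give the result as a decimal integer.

536416273

Stored big-endian, the bytes at ascending addresses are 11 10 F9 1F.
Read back as little-endian, the first byte is least significant, giving 0x1FF91011.
0x1FF91011 = 536416273.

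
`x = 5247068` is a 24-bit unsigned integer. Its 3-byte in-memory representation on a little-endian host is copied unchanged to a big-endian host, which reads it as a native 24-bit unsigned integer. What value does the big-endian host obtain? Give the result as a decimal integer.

5247068 in 24-bit hexadecimal is 0x50105C.
Stored little-endian, the bytes at ascending addresses are 5C 10 50.
Read back as big-endian, the last byte is least significant, giving 0x5C1050.
0x5C1050 = 6033488.

6033488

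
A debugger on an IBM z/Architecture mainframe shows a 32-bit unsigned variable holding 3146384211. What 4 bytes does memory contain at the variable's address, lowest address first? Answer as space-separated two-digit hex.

3146384211 in hexadecimal, padded to 32 bits, is 0xBB8A0353.
Split into bytes (most-significant first): BB 8A 03 53.
Big-endian: lowest address holds the most-significant byte.
So the memory order matches the most-significant-first order: BB 8A 03 53.

BB 8A 03 53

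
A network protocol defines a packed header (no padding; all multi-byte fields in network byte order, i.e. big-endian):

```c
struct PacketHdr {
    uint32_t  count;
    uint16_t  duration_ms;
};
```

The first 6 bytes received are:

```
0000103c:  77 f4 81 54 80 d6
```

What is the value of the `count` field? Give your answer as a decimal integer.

`count` is the first field, at byte offset 0, occupying 4 bytes.
Bytes at offsets 0..3: 77 F4 81 54.
Big-endian stores the most-significant byte at the lowest address.
The bytes are already most-significant first: 0x77F48154.
0x77F48154 = 2012512596.

2012512596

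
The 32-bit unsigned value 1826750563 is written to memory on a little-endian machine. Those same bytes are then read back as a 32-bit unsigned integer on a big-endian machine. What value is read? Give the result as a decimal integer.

1826750563 in 32-bit hexadecimal is 0x6CE20063.
Stored little-endian, the bytes at ascending addresses are 63 00 E2 6C.
Read back as big-endian, the last byte is least significant, giving 0x6300E26C.
0x6300E26C = 1661002348.

1661002348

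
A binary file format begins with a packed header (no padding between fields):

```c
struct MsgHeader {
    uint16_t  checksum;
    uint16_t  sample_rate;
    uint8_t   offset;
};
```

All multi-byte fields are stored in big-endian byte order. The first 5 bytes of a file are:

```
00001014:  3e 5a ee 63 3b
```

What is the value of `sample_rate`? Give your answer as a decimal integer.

61027

`sample_rate` follows `checksum` (2 bytes), so it starts at byte offset 2 and occupies 2 bytes.
Bytes at offsets 2..3: EE 63.
Big-endian: lowest address holds the most-significant byte.
The bytes are already most-significant first: 0xEE63.
0xEE63 = 61027.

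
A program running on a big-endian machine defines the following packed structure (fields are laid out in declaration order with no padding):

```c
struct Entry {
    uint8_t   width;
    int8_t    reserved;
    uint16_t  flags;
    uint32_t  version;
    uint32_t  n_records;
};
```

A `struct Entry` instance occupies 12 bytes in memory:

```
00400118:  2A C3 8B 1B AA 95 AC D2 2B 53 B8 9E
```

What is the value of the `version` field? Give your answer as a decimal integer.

`version` follows `width` (1 B), `reserved` (1 B), `flags` (2 B), so it starts at offset 1 + 1 + 2 = 4 and occupies 4 bytes.
Bytes at offsets 4..7: AA 95 AC D2.
Big-endian: lowest address holds the most-significant byte.
The bytes are already most-significant first: 0xAA95ACD2.
0xAA95ACD2 = 2861935826.

2861935826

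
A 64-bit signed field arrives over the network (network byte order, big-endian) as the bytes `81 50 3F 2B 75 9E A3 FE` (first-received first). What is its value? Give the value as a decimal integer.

Big-endian: lowest address holds the most-significant byte.
The bytes are already most-significant first: 0x81503F2B759EA3FE.
Top bit is set, so as a signed 64-bit value this is 0x81503F2B759EA3FE − 2^64 = -9128726988790520834.

-9128726988790520834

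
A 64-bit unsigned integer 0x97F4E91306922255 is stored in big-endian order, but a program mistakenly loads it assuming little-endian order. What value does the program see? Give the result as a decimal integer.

Stored big-endian, the bytes at ascending addresses are 97 F4 E9 13 06 92 22 55.
Read back as little-endian, the first byte is least significant, giving 0x5522920613E9F497.
0x5522920613E9F497 = 6134626197233595543.

6134626197233595543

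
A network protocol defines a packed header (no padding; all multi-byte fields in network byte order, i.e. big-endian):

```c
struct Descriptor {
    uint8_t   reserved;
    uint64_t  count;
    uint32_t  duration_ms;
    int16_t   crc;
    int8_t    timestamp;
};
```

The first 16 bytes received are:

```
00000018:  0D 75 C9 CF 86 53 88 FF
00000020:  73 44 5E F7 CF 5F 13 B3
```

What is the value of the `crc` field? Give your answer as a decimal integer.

`crc` follows `reserved` (1 B), `count` (8 B), `duration_ms` (4 B), so it starts at offset 1 + 8 + 4 = 13 and occupies 2 bytes.
Bytes at offsets 13..14: 5F 13.
In big-endian order the high byte comes first in memory.
The bytes are already most-significant first: 0x5F13.
0x5F13 = 24339.

24339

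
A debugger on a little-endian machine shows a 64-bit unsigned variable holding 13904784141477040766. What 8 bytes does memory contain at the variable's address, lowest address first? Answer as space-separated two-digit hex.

7E 52 39 87 81 B7 F7 C0

13904784141477040766 in hexadecimal, padded to 64 bits, is 0xC0F7B7818739527E.
Split into bytes (most-significant first): C0 F7 B7 81 87 39 52 7E.
In little-endian order the low byte comes first in memory.
So at ascending addresses the bytes are 7E 52 39 87 81 B7 F7 C0.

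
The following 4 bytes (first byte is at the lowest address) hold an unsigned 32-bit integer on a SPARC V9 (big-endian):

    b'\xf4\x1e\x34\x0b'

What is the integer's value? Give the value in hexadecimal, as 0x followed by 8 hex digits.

In big-endian order the high byte comes first in memory.
The bytes are already most-significant first: 0xF41E340B.

0xF41E340B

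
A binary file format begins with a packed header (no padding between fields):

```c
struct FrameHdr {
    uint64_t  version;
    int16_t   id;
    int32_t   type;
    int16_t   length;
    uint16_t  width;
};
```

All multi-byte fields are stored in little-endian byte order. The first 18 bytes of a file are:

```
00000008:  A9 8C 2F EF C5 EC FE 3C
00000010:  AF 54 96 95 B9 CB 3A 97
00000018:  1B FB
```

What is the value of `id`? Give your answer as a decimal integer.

`id` follows `version` (8 bytes), so it starts at byte offset 8 and occupies 2 bytes.
Bytes at offsets 8..9: AF 54.
In little-endian order the low byte comes first in memory.
Reassemble most-significant byte first: 54 AF → 0x54AF.
0x54AF = 21679.

21679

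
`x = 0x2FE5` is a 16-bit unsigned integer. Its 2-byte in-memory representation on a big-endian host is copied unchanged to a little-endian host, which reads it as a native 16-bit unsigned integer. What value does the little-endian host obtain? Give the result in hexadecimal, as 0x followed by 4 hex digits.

0xE52F

Stored big-endian, the bytes at ascending addresses are 2F E5.
Read back as little-endian, the first byte is least significant, giving 0xE52F.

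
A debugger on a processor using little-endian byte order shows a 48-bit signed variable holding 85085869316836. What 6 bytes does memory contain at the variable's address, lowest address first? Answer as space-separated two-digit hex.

85085869316836 in hexadecimal, padded to 48 bits, is 0x4D6299041AE4.
Split into bytes (most-significant first): 4D 62 99 04 1A E4.
Little-endian stores the least-significant byte at the lowest address.
So at ascending addresses the bytes are E4 1A 04 99 62 4D.

E4 1A 04 99 62 4D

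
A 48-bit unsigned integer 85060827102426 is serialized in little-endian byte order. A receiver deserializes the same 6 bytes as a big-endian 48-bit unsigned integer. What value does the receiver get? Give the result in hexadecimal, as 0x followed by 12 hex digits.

85060827102426 in 48-bit hexadecimal is 0x4D5CC4623CDA.
Stored little-endian, the bytes at ascending addresses are DA 3C 62 C4 5C 4D.
Read back as big-endian, the last byte is least significant, giving 0xDA3C62C45C4D.

0xDA3C62C45C4D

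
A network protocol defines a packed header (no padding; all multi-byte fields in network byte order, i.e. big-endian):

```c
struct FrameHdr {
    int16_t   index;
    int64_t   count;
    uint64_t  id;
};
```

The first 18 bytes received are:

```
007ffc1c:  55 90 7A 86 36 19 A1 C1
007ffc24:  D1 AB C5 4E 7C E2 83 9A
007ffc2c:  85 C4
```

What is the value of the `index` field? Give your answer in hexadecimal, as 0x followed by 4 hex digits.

`index` is the first field, at byte offset 0, occupying 2 bytes.
Bytes at offsets 0..1: 55 90.
In big-endian order the high byte comes first in memory.
The bytes are already most-significant first: 0x5590.

0x5590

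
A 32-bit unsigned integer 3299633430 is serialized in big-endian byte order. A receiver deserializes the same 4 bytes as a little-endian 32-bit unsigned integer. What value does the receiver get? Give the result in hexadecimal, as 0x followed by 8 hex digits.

3299633430 in 32-bit hexadecimal is 0xC4AC6916.
Stored big-endian, the bytes at ascending addresses are C4 AC 69 16.
Read back as little-endian, the first byte is least significant, giving 0x1669ACC4.

0x1669ACC4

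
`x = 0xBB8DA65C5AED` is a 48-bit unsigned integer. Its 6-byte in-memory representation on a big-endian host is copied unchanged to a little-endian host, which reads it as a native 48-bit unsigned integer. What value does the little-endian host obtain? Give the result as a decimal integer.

Stored big-endian, the bytes at ascending addresses are BB 8D A6 5C 5A ED.
Read back as little-endian, the first byte is least significant, giving 0xED5A5CA68DBB.
0xED5A5CA68DBB = 260972357258683.

260972357258683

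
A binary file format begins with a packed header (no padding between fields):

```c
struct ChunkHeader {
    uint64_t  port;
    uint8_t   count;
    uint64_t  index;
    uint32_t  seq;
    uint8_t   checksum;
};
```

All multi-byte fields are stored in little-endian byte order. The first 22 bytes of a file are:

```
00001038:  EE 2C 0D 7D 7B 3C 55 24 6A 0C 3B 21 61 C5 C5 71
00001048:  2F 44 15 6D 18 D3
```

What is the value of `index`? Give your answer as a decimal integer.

3418731043679714060

`index` follows `port` (8 B), `count` (1 B), so it starts at offset 8 + 1 = 9 and occupies 8 bytes.
Bytes at offsets 9..16: 0C 3B 21 61 C5 C5 71 2F.
Little-endian stores the least-significant byte at the lowest address.
Reassemble most-significant byte first: 2F 71 C5 C5 61 21 3B 0C → 0x2F71C5C561213B0C.
0x2F71C5C561213B0C = 3418731043679714060.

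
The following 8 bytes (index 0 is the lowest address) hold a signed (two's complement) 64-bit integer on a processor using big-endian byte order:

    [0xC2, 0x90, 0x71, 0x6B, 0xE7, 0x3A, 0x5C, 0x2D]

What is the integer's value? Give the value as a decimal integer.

-4426913725450396627

Big-endian stores the most-significant byte at the lowest address.
The bytes are already most-significant first: 0xC290716BE73A5C2D.
Top bit is set, so as a signed 64-bit value this is 0xC290716BE73A5C2D − 2^64 = -4426913725450396627.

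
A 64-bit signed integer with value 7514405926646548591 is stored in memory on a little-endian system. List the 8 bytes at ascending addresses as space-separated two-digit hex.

7514405926646548591 in hexadecimal, padded to 64 bits, is 0x6848886093DB886F.
Split into bytes (most-significant first): 68 48 88 60 93 DB 88 6F.
Little-endian: lowest address holds the least-significant byte.
So at ascending addresses the bytes are 6F 88 DB 93 60 88 48 68.

6F 88 DB 93 60 88 48 68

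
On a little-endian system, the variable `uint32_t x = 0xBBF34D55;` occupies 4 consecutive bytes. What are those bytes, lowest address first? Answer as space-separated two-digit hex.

Split into bytes (most-significant first): BB F3 4D 55.
In little-endian order the low byte comes first in memory.
So at ascending addresses the bytes are 55 4D F3 BB.

55 4D F3 BB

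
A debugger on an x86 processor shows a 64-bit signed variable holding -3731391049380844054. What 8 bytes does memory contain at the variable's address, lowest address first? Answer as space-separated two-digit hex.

EA 2D 95 3F 9C 6F 37 CC

Two's complement of -3731391049380844054 in 64 bits: 3731391049380844054 = 0x33C89063C06AD216; invert → 0xCC376F9C3F952DE9; add 1 → 0xCC376F9C3F952DEA.
Split into bytes (most-significant first): CC 37 6F 9C 3F 95 2D EA.
Little-endian stores the least-significant byte at the lowest address.
So at ascending addresses the bytes are EA 2D 95 3F 9C 6F 37 CC.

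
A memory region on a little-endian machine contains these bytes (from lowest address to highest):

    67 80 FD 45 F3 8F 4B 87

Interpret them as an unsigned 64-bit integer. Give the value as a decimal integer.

Little-endian: lowest address holds the least-significant byte.
Reassemble most-significant byte first: 87 4B 8F F3 45 FD 80 67 → 0x874B8FF345FD8067.
0x874B8FF345FD8067 = 9749044093387636839.

9749044093387636839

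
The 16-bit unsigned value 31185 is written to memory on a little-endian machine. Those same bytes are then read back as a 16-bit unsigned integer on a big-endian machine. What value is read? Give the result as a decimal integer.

31185 in 16-bit hexadecimal is 0x79D1.
Stored little-endian, the bytes at ascending addresses are D1 79.
Read back as big-endian, the last byte is least significant, giving 0xD179.
0xD179 = 53625.

53625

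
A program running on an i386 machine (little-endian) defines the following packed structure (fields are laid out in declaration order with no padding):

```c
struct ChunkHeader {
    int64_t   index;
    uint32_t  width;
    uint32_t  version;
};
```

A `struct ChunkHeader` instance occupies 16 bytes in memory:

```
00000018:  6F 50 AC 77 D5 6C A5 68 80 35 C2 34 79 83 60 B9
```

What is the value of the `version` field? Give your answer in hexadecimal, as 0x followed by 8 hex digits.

0xB9608379

`version` follows `index` (8 B), `width` (4 B), so it starts at offset 8 + 4 = 12 and occupies 4 bytes.
Bytes at offsets 12..15: 79 83 60 B9.
In little-endian order the low byte comes first in memory.
Reassemble most-significant byte first: B9 60 83 79 → 0xB9608379.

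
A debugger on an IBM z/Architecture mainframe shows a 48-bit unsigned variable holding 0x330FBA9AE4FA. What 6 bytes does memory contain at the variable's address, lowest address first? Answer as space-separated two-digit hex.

33 0F BA 9A E4 FA

Split into bytes (most-significant first): 33 0F BA 9A E4 FA.
Big-endian stores the most-significant byte at the lowest address.
So the memory order matches the most-significant-first order: 33 0F BA 9A E4 FA.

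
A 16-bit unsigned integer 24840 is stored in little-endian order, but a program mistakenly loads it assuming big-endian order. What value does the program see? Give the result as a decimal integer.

24840 in 16-bit hexadecimal is 0x6108.
Stored little-endian, the bytes at ascending addresses are 08 61.
Read back as big-endian, the last byte is least significant, giving 0x0861.
0x0861 = 2145.

2145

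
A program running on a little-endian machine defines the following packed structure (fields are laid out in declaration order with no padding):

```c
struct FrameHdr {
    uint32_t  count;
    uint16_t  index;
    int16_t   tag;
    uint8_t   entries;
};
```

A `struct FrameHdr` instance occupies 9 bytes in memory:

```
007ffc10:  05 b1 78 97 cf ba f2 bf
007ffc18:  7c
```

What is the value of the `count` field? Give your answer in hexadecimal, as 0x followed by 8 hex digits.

`count` is the first field, at byte offset 0, occupying 4 bytes.
Bytes at offsets 0..3: 05 B1 78 97.
Little-endian stores the least-significant byte at the lowest address.
Reassemble most-significant byte first: 97 78 B1 05 → 0x9778B105.

0x9778B105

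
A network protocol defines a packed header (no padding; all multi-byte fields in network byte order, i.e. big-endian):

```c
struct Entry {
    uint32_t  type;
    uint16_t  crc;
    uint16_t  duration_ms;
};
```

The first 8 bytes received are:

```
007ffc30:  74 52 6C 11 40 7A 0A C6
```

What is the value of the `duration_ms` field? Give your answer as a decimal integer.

2758

`duration_ms` follows `type` (4 B), `crc` (2 B), so it starts at offset 4 + 2 = 6 and occupies 2 bytes.
Bytes at offsets 6..7: 0A C6.
Big-endian: lowest address holds the most-significant byte.
The bytes are already most-significant first: 0x0AC6.
0x0AC6 = 2758.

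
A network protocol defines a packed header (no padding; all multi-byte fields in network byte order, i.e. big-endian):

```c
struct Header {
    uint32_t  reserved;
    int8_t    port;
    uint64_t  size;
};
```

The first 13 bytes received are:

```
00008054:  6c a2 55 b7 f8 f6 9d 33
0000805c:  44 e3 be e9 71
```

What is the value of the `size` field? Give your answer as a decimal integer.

17770416075645577585

`size` follows `reserved` (4 B), `port` (1 B), so it starts at offset 4 + 1 = 5 and occupies 8 bytes.
Bytes at offsets 5..12: F6 9D 33 44 E3 BE E9 71.
In big-endian order the high byte comes first in memory.
The bytes are already most-significant first: 0xF69D3344E3BEE971.
0xF69D3344E3BEE971 = 17770416075645577585.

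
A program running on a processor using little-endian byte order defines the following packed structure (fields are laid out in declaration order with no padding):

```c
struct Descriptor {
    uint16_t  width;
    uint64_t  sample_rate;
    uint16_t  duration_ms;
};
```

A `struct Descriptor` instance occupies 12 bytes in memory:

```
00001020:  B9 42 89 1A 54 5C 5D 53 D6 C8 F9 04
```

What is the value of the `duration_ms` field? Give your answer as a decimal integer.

1273

`duration_ms` follows `width` (2 B), `sample_rate` (8 B), so it starts at offset 2 + 8 = 10 and occupies 2 bytes.
Bytes at offsets 10..11: F9 04.
Little-endian: lowest address holds the least-significant byte.
Reassemble most-significant byte first: 04 F9 → 0x04F9.
0x04F9 = 1273.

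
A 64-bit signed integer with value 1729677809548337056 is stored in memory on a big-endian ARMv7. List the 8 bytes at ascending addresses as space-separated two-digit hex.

18 01 0C CD B6 01 1F A0

1729677809548337056 in hexadecimal, padded to 64 bits, is 0x18010CCDB6011FA0.
Split into bytes (most-significant first): 18 01 0C CD B6 01 1F A0.
Big-endian stores the most-significant byte at the lowest address.
So the memory order matches the most-significant-first order: 18 01 0C CD B6 01 1F A0.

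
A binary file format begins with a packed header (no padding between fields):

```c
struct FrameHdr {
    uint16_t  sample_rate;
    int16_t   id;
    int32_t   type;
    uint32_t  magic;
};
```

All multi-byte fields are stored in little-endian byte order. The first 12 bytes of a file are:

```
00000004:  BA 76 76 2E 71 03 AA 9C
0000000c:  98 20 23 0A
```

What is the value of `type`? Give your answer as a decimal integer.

`type` follows `sample_rate` (2 B), `id` (2 B), so it starts at offset 2 + 2 = 4 and occupies 4 bytes.
Bytes at offsets 4..7: 71 03 AA 9C.
Little-endian: lowest address holds the least-significant byte.
Reassemble most-significant byte first: 9C AA 03 71 → 0x9CAA0371.
Top bit is set, so as a signed 32-bit value this is 0x9CAA0371 − 2^32 = -1666579599.

-1666579599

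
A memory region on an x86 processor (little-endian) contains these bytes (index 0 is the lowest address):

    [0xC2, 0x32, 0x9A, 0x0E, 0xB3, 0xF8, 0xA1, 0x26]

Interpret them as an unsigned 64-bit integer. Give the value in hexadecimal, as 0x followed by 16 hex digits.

0x26A1F8B30E9A32C2

In little-endian order the low byte comes first in memory.
Reassemble most-significant byte first: 26 A1 F8 B3 0E 9A 32 C2 → 0x26A1F8B30E9A32C2.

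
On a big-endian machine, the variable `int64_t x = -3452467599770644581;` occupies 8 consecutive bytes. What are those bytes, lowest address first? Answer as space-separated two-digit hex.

D0 16 5F 02 8D 20 0F 9B

Two's complement of -3452467599770644581 in 64 bits: 3452467599770644581 = 0x2FE9A0FD72DFF065; invert → 0xD0165F028D200F9A; add 1 → 0xD0165F028D200F9B.
Split into bytes (most-significant first): D0 16 5F 02 8D 20 0F 9B.
Big-endian stores the most-significant byte at the lowest address.
So the memory order matches the most-significant-first order: D0 16 5F 02 8D 20 0F 9B.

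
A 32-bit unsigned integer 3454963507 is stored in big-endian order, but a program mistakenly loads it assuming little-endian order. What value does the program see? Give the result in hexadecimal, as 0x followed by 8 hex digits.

3454963507 in 32-bit hexadecimal is 0xCDEE8F33.
Stored big-endian, the bytes at ascending addresses are CD EE 8F 33.
Read back as little-endian, the first byte is least significant, giving 0x338FEECD.

0x338FEECD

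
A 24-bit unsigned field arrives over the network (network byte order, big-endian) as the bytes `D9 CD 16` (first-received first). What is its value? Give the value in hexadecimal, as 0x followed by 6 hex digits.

0xD9CD16

In big-endian order the high byte comes first in memory.
The bytes are already most-significant first: 0xD9CD16.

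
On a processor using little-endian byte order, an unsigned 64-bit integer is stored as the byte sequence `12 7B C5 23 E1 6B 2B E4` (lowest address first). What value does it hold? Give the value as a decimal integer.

16441353479358085906

Little-endian stores the least-significant byte at the lowest address.
Reassemble most-significant byte first: E4 2B 6B E1 23 C5 7B 12 → 0xE42B6BE123C57B12.
0xE42B6BE123C57B12 = 16441353479358085906.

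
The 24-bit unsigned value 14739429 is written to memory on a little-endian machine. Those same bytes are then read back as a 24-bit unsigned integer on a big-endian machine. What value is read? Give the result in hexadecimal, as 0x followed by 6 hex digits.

14739429 in 24-bit hexadecimal is 0xE0E7E5.
Stored little-endian, the bytes at ascending addresses are E5 E7 E0.
Read back as big-endian, the last byte is least significant, giving 0xE5E7E0.

0xE5E7E0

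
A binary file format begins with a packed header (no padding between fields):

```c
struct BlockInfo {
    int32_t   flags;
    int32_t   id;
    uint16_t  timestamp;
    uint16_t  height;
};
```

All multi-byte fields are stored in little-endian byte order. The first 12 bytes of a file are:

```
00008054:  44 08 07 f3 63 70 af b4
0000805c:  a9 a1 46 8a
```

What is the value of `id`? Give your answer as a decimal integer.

`id` follows `flags` (4 bytes), so it starts at byte offset 4 and occupies 4 bytes.
Bytes at offsets 4..7: 63 70 AF B4.
Little-endian stores the least-significant byte at the lowest address.
Reassemble most-significant byte first: B4 AF 70 63 → 0xB4AF7063.
Top bit is set, so as a signed 32-bit value this is 0xB4AF7063 − 2^32 = -1263570845.

-1263570845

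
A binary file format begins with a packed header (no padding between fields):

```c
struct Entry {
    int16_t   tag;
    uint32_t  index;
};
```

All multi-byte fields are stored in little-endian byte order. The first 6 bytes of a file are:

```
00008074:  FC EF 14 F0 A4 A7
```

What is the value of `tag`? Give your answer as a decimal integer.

`tag` is the first field, at byte offset 0, occupying 2 bytes.
Bytes at offsets 0..1: FC EF.
Little-endian stores the least-significant byte at the lowest address.
Reassemble most-significant byte first: EF FC → 0xEFFC.
Top bit is set, so as a signed 16-bit value this is 0xEFFC − 2^16 = -4100.

-4100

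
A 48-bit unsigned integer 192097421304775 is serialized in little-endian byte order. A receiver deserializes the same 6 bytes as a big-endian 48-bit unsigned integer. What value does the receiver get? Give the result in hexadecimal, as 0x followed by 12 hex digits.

0xC7238F2AB6AE

192097421304775 in 48-bit hexadecimal is 0xAEB62A8F23C7.
Stored little-endian, the bytes at ascending addresses are C7 23 8F 2A B6 AE.
Read back as big-endian, the last byte is least significant, giving 0xC7238F2AB6AE.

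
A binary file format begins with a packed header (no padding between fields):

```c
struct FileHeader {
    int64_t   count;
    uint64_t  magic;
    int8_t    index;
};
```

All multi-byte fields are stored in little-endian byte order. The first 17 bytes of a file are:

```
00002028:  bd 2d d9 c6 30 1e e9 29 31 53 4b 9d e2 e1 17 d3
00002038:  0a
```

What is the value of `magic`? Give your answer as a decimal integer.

`magic` follows `count` (8 bytes), so it starts at byte offset 8 and occupies 8 bytes.
Bytes at offsets 8..15: 31 53 4B 9D E2 E1 17 D3.
Little-endian stores the least-significant byte at the lowest address.
Reassemble most-significant byte first: D3 17 E1 E2 9D 4B 53 31 → 0xD317E1E29D4B5331.
0xD317E1E29D4B5331 = 15210874629884957489.

15210874629884957489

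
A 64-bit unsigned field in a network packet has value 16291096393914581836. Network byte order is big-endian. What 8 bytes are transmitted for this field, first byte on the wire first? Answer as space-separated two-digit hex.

E2 15 99 DB 38 ED 03 4C

16291096393914581836 in hexadecimal, padded to 64 bits, is 0xE21599DB38ED034C.
Split into bytes (most-significant first): E2 15 99 DB 38 ED 03 4C.
Big-endian: lowest address holds the most-significant byte.
So the memory order matches the most-significant-first order: E2 15 99 DB 38 ED 03 4C.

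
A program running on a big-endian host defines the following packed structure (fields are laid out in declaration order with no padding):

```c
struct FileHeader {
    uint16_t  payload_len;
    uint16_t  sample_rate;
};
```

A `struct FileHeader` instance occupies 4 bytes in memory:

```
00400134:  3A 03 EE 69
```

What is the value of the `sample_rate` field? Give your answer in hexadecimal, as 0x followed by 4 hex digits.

0xEE69

`sample_rate` follows `payload_len` (2 bytes), so it starts at byte offset 2 and occupies 2 bytes.
Bytes at offsets 2..3: EE 69.
In big-endian order the high byte comes first in memory.
The bytes are already most-significant first: 0xEE69.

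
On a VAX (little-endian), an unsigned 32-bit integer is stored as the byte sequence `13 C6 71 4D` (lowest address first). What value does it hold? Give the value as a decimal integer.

1299301907

In little-endian order the low byte comes first in memory.
Reassemble most-significant byte first: 4D 71 C6 13 → 0x4D71C613.
0x4D71C613 = 1299301907.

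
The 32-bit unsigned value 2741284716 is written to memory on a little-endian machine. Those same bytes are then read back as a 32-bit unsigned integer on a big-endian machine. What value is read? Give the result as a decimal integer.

2741284716 in 32-bit hexadecimal is 0xA364AF6C.
Stored little-endian, the bytes at ascending addresses are 6C AF 64 A3.
Read back as big-endian, the last byte is least significant, giving 0x6CAF64A3.
0x6CAF64A3 = 1823433891.

1823433891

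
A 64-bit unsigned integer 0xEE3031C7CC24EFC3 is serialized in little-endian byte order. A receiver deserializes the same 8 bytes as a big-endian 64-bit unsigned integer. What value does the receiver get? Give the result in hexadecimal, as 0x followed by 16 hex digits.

Stored little-endian, the bytes at ascending addresses are C3 EF 24 CC C7 31 30 EE.
Read back as big-endian, the last byte is least significant, giving 0xC3EF24CCC73130EE.

0xC3EF24CCC73130EE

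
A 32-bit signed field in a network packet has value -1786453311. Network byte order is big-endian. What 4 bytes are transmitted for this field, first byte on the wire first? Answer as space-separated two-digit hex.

Two's complement of -1786453311 in 32 bits: 1786453311 = 0x6A7B1D3F; invert → 0x9584E2C0; add 1 → 0x9584E2C1.
Split into bytes (most-significant first): 95 84 E2 C1.
Big-endian: lowest address holds the most-significant byte.
So the memory order matches the most-significant-first order: 95 84 E2 C1.

95 84 E2 C1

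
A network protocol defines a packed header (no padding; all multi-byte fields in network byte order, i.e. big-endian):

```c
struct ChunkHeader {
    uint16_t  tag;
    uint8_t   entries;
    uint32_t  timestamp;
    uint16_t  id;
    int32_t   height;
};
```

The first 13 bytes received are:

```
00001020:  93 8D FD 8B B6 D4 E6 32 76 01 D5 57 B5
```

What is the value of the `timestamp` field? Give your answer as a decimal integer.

2344015078

`timestamp` follows `tag` (2 B), `entries` (1 B), so it starts at offset 2 + 1 = 3 and occupies 4 bytes.
Bytes at offsets 3..6: 8B B6 D4 E6.
Big-endian: lowest address holds the most-significant byte.
The bytes are already most-significant first: 0x8BB6D4E6.
0x8BB6D4E6 = 2344015078.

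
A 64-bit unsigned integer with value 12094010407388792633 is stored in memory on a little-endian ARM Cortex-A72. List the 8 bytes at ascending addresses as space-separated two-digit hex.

12094010407388792633 in hexadecimal, padded to 64 bits, is 0xA7D68E6382494739.
Split into bytes (most-significant first): A7 D6 8E 63 82 49 47 39.
In little-endian order the low byte comes first in memory.
So at ascending addresses the bytes are 39 47 49 82 63 8E D6 A7.

39 47 49 82 63 8E D6 A7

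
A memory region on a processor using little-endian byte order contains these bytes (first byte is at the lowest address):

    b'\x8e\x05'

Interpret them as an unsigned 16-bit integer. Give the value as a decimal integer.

Little-endian: lowest address holds the least-significant byte.
Reassemble most-significant byte first: 05 8E → 0x058E.
0x058E = 1422.

1422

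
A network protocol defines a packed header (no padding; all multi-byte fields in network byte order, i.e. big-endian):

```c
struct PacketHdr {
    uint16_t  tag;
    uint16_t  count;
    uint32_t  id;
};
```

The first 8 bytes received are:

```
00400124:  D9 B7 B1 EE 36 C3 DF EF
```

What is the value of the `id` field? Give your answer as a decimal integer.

`id` follows `tag` (2 B), `count` (2 B), so it starts at offset 2 + 2 = 4 and occupies 4 bytes.
Bytes at offsets 4..7: 36 C3 DF EF.
Big-endian: lowest address holds the most-significant byte.
The bytes are already most-significant first: 0x36C3DFEF.
0x36C3DFEF = 918806511.

918806511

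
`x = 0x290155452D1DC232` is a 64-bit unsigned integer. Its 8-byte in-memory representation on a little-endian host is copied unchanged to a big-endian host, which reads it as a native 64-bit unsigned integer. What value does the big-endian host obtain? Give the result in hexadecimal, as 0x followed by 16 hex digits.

0x32C21D2D45550129

Stored little-endian, the bytes at ascending addresses are 32 C2 1D 2D 45 55 01 29.
Read back as big-endian, the last byte is least significant, giving 0x32C21D2D45550129.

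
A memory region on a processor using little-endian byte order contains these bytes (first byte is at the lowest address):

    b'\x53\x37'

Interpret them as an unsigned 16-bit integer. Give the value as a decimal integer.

Little-endian: lowest address holds the least-significant byte.
Reassemble most-significant byte first: 37 53 → 0x3753.
0x3753 = 14163.

14163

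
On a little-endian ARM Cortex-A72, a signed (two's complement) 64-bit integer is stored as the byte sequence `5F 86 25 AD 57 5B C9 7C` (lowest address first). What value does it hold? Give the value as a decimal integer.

8991818563147105887

Little-endian stores the least-significant byte at the lowest address.
Reassemble most-significant byte first: 7C C9 5B 57 AD 25 86 5F → 0x7CC95B57AD25865F.
0x7CC95B57AD25865F = 8991818563147105887.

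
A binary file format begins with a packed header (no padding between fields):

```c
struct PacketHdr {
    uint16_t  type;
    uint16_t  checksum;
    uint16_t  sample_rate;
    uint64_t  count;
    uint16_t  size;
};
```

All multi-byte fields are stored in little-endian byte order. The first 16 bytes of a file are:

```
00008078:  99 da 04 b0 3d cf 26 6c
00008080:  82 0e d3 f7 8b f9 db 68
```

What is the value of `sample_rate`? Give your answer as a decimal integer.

53053

`sample_rate` follows `type` (2 B), `checksum` (2 B), so it starts at offset 2 + 2 = 4 and occupies 2 bytes.
Bytes at offsets 4..5: 3D CF.
Little-endian: lowest address holds the least-significant byte.
Reassemble most-significant byte first: CF 3D → 0xCF3D.
0xCF3D = 53053.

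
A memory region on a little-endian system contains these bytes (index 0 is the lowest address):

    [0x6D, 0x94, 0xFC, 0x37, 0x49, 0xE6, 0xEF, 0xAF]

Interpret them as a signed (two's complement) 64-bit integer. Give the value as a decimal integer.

-5769139395492014995

Little-endian stores the least-significant byte at the lowest address.
Reassemble most-significant byte first: AF EF E6 49 37 FC 94 6D → 0xAFEFE64937FC946D.
Top bit is set, so as a signed 64-bit value this is 0xAFEFE64937FC946D − 2^64 = -5769139395492014995.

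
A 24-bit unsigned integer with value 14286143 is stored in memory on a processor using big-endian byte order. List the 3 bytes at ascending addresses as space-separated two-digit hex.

D9 FD 3F

14286143 in hexadecimal, padded to 24 bits, is 0xD9FD3F.
Split into bytes (most-significant first): D9 FD 3F.
Big-endian: lowest address holds the most-significant byte.
So the memory order matches the most-significant-first order: D9 FD 3F.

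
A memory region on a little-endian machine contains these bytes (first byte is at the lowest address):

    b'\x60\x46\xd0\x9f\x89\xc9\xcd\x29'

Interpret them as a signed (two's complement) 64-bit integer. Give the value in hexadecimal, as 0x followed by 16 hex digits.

In little-endian order the low byte comes first in memory.
Reassemble most-significant byte first: 29 CD C9 89 9F D0 46 60 → 0x29CDC9899FD04660.

0x29CDC9899FD04660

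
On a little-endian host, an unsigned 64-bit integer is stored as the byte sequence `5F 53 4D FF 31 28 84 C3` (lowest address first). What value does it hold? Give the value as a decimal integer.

Little-endian stores the least-significant byte at the lowest address.
Reassemble most-significant byte first: C3 84 28 31 FF 4D 53 5F → 0xC3842831FF4D535F.
0xC3842831FF4D535F = 14088429729523520351.

14088429729523520351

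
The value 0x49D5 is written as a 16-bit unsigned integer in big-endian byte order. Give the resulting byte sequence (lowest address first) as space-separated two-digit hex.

Split into bytes (most-significant first): 49 D5.
Big-endian stores the most-significant byte at the lowest address.
So the memory order matches the most-significant-first order: 49 D5.

49 D5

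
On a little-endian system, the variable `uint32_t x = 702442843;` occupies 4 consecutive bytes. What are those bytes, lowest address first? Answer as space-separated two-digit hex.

5B 6D DE 29

702442843 in hexadecimal, padded to 32 bits, is 0x29DE6D5B.
Split into bytes (most-significant first): 29 DE 6D 5B.
Little-endian: lowest address holds the least-significant byte.
So at ascending addresses the bytes are 5B 6D DE 29.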